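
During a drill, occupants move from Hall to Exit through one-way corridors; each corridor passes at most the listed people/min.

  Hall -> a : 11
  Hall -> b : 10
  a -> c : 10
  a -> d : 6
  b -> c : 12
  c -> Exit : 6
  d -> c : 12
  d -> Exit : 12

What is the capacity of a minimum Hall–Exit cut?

Augment Hall→a→c→Exit: bottleneck 6, flow now 6.
Augment Hall→a→d→Exit: bottleneck 5, flow now 11.
Augment Hall→b→c→a→d→Exit: bottleneck 1, flow now 12. (uses reverse residual edge)
No augmenting path remains; maximum flow = 12.
By max-flow min-cut, the minimum cut capacity equals the max flow.
In the residual graph, reachable from Hall: {Hall, a, b, c}.
Min-cut edges: a→d (6), c→Exit (6); capacity 6 + 6 = 12.

12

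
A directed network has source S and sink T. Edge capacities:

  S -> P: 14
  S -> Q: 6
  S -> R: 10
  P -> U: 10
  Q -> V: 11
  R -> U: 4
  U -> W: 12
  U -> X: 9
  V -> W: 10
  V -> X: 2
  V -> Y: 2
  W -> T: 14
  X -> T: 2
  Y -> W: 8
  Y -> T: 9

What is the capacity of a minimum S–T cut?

Augment S→P→U→W→T: bottleneck 10, flow now 10.
Augment S→Q→V→W→T: bottleneck 4, flow now 14.
Augment S→Q→V→X→T: bottleneck 2, flow now 16.
Augment S→R→U→W→V→Y→T: bottleneck 2, flow now 18. (uses reverse residual edge)
No augmenting path remains; maximum flow = 18.
By max-flow min-cut, the minimum cut capacity equals the max flow.
In the residual graph, reachable from S: {S, P, Q, R, U, V, W, X}.
Min-cut edges: V→Y (2), W→T (14), X→T (2); capacity 2 + 14 + 2 = 18.

18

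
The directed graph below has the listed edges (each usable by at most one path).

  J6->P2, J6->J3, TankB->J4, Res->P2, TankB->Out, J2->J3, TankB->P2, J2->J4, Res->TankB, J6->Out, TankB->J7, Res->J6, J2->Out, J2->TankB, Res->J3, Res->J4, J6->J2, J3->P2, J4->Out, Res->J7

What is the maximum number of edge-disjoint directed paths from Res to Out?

3

Assign every edge capacity 1; by Menger, the answer equals the max flow.
Path Res→J6→Out (+1); total 1.
Path Res→TankB→Out (+1); total 2.
Path Res→J4→Out (+1); total 3.
No residual Res→Out path; max flow = 3.
Certifying cut of size 3: {Res→J4, Res→J6, Res→TankB}.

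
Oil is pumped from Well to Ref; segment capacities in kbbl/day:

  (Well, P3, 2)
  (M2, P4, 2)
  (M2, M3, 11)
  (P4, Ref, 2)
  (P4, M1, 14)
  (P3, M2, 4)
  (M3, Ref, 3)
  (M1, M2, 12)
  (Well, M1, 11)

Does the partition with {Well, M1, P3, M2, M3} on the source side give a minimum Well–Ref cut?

Given cut capacity: 2 + 3 = 5.
Augment Well→M1→M2→M3→Ref: bottleneck 3, flow now 3.
Augment Well→M1→M2→P4→Ref: bottleneck 2, flow now 5.
No augmenting path remains; maximum flow = 5.
Cut capacity 5 equals the max flow, so it is a minimum cut.

Yes — it is a minimum cut (capacity 5).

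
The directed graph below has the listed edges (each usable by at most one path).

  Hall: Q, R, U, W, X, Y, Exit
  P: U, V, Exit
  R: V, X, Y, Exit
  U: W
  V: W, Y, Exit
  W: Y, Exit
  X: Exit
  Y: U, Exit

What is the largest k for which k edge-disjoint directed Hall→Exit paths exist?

5

Assign every edge capacity 1; by Menger, the answer equals the max flow.
Path Hall→Exit (+1); total 1.
Path Hall→R→Exit (+1); total 2.
Path Hall→W→Exit (+1); total 3.
Path Hall→X→Exit (+1); total 4.
Path Hall→Y→Exit (+1); total 5.
No residual Hall→Exit path; max flow = 5.
Certifying cut of size 5: {Hall→Exit, Hall→R, Hall→X, W→Exit, Y→Exit}.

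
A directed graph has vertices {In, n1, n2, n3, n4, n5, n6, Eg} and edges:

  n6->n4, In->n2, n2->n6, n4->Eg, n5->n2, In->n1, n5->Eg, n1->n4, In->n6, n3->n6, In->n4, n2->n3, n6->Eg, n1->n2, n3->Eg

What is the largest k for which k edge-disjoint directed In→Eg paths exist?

3

Assign every edge capacity 1; by Menger, the answer equals the max flow.
Path In→n4→Eg (+1); total 1.
Path In→n6→Eg (+1); total 2.
Path In→n2→n3→Eg (+1); total 3.
No residual In→Eg path; max flow = 3.
Certifying cut of size 3: {n2→n3, n4→Eg, n6→Eg}.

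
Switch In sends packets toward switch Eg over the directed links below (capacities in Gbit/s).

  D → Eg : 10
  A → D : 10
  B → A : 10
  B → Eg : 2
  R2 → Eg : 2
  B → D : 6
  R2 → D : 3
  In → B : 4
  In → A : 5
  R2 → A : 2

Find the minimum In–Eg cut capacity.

9

Augment In→B→Eg: bottleneck 2, flow now 2.
Augment In→B→D→Eg: bottleneck 2, flow now 4.
Augment In→A→D→Eg: bottleneck 5, flow now 9.
No augmenting path remains; maximum flow = 9.
By max-flow min-cut, the minimum cut capacity equals the max flow.
In the residual graph, reachable from In: {In}.
Min-cut edges: In→B (4), In→A (5); capacity 4 + 5 = 9.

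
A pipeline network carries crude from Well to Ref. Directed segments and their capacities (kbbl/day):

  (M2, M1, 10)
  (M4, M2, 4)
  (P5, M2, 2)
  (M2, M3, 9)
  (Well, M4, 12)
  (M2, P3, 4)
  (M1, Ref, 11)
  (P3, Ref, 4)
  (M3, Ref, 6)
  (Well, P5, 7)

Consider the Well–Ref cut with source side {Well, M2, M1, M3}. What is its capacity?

Edges leaving {Well, M2, M1, M3}: Well→M4 (12), Well→P5 (7), M2→P3 (4), M1→Ref (11), M3→Ref (6).
Cut capacity = 12 + 7 + 4 + 11 + 6 = 40.

40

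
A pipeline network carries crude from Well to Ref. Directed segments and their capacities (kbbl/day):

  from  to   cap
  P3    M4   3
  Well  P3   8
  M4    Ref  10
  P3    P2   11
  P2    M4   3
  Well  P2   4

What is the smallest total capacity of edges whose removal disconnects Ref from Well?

6

Augment Well→P3→M4→Ref: bottleneck 3, flow now 3.
Augment Well→P2→M4→Ref: bottleneck 3, flow now 6.
No augmenting path remains; maximum flow = 6.
By max-flow min-cut, the minimum cut capacity equals the max flow.
In the residual graph, reachable from Well: {Well, P3, P2}.
Min-cut edges: P3→M4 (3), P2→M4 (3); capacity 3 + 3 = 6.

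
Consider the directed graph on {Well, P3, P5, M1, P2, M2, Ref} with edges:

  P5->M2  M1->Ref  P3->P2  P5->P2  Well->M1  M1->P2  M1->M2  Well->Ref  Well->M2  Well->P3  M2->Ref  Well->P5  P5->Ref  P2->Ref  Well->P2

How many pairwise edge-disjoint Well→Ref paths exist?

Assign every edge capacity 1; by Menger, the answer equals the max flow.
Path Well→Ref (+1); total 1.
Path Well→P5→Ref (+1); total 2.
Path Well→M1→Ref (+1); total 3.
Path Well→P2→Ref (+1); total 4.
Path Well→M2→Ref (+1); total 5.
No residual Well→Ref path; max flow = 5.
Certifying cut of size 5: {P2→Ref, Well→M1, Well→M2, Well→P5, Well→Ref}.

5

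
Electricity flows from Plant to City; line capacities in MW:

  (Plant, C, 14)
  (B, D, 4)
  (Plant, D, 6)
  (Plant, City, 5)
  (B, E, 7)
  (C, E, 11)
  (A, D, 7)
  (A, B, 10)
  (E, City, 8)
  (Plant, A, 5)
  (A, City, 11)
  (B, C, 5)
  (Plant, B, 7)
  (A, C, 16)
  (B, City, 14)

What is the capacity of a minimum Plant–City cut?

25

Augment Plant→City: bottleneck 5, flow now 5.
Augment Plant→A→City: bottleneck 5, flow now 10.
Augment Plant→B→City: bottleneck 7, flow now 17.
Augment Plant→C→E→City: bottleneck 8, flow now 25.
No augmenting path remains; maximum flow = 25.
By max-flow min-cut, the minimum cut capacity equals the max flow.
In the residual graph, reachable from Plant: {Plant, C, D, E}.
Min-cut edges: Plant→A (5), Plant→B (7), Plant→City (5), E→City (8); capacity 5 + 7 + 5 + 8 = 25.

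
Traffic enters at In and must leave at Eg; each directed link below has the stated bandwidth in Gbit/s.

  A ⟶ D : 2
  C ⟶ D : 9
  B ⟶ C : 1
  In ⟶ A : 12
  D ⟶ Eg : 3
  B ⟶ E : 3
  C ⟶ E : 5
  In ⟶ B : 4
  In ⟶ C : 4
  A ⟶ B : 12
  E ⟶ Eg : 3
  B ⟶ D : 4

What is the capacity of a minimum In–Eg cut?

Augment In→A→D→Eg: bottleneck 2, flow now 2.
Augment In→B→D→Eg: bottleneck 1, flow now 3.
Augment In→B→E→Eg: bottleneck 3, flow now 6.
No augmenting path remains; maximum flow = 6.
By max-flow min-cut, the minimum cut capacity equals the max flow.
In the residual graph, reachable from In: {In, A, B, C, D, E}.
Min-cut edges: D→Eg (3), E→Eg (3); capacity 3 + 3 = 6.

6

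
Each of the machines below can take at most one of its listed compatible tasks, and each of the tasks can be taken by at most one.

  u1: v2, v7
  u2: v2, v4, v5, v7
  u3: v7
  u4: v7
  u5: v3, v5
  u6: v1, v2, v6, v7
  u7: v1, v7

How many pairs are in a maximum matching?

Unit-capacity flow: source→left, listed edges, right→sink; max matching = max flow.
Augmenting path u1→v2 (+1); matched 1.
Augmenting path u2→v4 (+1); matched 2.
Augmenting path u3→v7 (+1); matched 3.
Augmenting path u5→v3 (+1); matched 4.
Augmenting path u6→v1 (+1); matched 5.
Augmenting path u7→v1→u6→v6 (+1); matched 6.
No augmenting path remains; maximum matching = 6.
König certificate: {u1, u2, u5, u6, u7, v7} is a vertex cover of size 6 (every listed pair touches it), so no matching can be larger.

6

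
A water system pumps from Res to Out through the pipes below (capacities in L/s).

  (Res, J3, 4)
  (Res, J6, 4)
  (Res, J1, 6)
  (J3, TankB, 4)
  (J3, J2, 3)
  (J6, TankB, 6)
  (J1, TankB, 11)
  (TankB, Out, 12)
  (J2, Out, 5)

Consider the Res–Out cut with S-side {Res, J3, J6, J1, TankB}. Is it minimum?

No — its capacity is 15, but the minimum cut has capacity 14.

Given cut capacity: 3 + 12 = 15.
Augment Res→J3→TankB→Out: bottleneck 4, flow now 4.
Augment Res→J6→TankB→Out: bottleneck 4, flow now 8.
Augment Res→J1→TankB→Out: bottleneck 4, flow now 12.
Augment Res→J1→TankB→J3→J2→Out: bottleneck 2, flow now 14. (uses reverse residual edge)
No augmenting path remains; maximum flow = 14.
In the residual graph, reachable from Res: {Res}.
Min-cut edges: Res→J3 (4), Res→J6 (4), Res→J1 (6); capacity 4 + 4 + 6 = 14.
Cut capacity 15 exceeds the max flow 14, so it is not minimum.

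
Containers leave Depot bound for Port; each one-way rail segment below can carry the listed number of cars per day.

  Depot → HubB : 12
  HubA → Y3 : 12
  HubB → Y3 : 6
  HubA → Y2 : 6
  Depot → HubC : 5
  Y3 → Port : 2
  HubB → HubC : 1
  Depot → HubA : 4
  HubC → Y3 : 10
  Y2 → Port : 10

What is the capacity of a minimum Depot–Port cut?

Augment Depot→HubA→Y3→Port: bottleneck 2, flow now 2.
Augment Depot→HubA→Y2→Port: bottleneck 2, flow now 4.
Augment Depot→HubC→Y3→HubA→Y2→Port: bottleneck 2, flow now 6. (uses reverse residual edge)
No augmenting path remains; maximum flow = 6.
By max-flow min-cut, the minimum cut capacity equals the max flow.
In the residual graph, reachable from Depot: {Depot, HubC, HubB, Y3}.
Min-cut edges: Depot→HubA (4), Y3→Port (2); capacity 4 + 2 = 6.

6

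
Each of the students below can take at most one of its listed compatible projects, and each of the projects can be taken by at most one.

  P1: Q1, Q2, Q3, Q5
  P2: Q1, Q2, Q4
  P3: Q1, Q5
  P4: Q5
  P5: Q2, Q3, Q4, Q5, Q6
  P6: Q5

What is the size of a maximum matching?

5

Unit-capacity flow: source→left, listed edges, right→sink; max matching = max flow.
Augmenting path P1→Q1 (+1); matched 1.
Augmenting path P2→Q2 (+1); matched 2.
Augmenting path P3→Q5 (+1); matched 3.
Augmenting path P5→Q3 (+1); matched 4.
Augmenting path P4→Q5→P3→Q1→P1→Q2→P2→Q4 (+1); matched 5.
No augmenting path remains; maximum matching = 5.
König certificate: {P1, P2, P3, P5, Q5} is a vertex cover of size 5 (every listed pair touches it), so no matching can be larger.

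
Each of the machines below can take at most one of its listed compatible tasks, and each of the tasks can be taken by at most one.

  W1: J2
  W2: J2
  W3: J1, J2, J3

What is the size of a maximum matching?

2

Unit-capacity flow: source→left, listed edges, right→sink; max matching = max flow.
Augmenting path W1→J2 (+1); matched 1.
Augmenting path W3→J1 (+1); matched 2.
No augmenting path remains; maximum matching = 2.
König certificate: {W3, J2} is a vertex cover of size 2 (every listed pair touches it), so no matching can be larger.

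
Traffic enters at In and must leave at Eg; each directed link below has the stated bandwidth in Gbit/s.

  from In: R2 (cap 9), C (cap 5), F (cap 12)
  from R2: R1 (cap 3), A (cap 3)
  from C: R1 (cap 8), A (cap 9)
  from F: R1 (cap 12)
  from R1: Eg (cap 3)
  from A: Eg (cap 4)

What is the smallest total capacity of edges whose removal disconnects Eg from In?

7

Augment In→R2→R1→Eg: bottleneck 3, flow now 3.
Augment In→R2→A→Eg: bottleneck 3, flow now 6.
Augment In→C→A→Eg: bottleneck 1, flow now 7.
No augmenting path remains; maximum flow = 7.
By max-flow min-cut, the minimum cut capacity equals the max flow.
In the residual graph, reachable from In: {In, R2, C, F, R1, A}.
Min-cut edges: R1→Eg (3), A→Eg (4); capacity 3 + 4 = 7.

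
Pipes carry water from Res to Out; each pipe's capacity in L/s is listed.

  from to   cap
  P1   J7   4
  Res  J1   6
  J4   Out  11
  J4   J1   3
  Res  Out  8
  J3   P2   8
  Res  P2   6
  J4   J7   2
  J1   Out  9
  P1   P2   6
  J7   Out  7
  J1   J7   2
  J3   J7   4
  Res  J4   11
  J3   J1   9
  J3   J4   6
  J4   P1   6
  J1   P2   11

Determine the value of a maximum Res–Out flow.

25

Augment Res→Out: bottleneck 8, flow now 8.
Augment Res→J4→Out: bottleneck 11, flow now 19.
Augment Res→J1→Out: bottleneck 6, flow now 25.
No augmenting path remains; maximum flow = 25.
In the residual graph, reachable from Res: {Res, P2}.
Min-cut edges: Res→J4 (11), Res→J1 (6), Res→Out (8); capacity 11 + 6 + 8 = 25.
This cut is saturated, so no flow can exceed 25.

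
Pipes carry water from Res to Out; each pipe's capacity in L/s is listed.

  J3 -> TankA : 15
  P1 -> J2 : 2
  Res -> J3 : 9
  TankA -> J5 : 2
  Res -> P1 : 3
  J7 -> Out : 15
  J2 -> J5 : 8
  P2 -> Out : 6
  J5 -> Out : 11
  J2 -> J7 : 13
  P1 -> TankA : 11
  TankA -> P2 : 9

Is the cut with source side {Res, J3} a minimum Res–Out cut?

No — its capacity is 18, but the minimum cut has capacity 10.

Given cut capacity: 3 + 15 = 18.
Augment Res→J3→TankA→J5→Out: bottleneck 2, flow now 2.
Augment Res→J3→TankA→P2→Out: bottleneck 6, flow now 8.
Augment Res→P1→J2→J5→Out: bottleneck 2, flow now 10.
No augmenting path remains; maximum flow = 10.
In the residual graph, reachable from Res: {Res, J3, P1, TankA, P2}.
Min-cut edges: P1→J2 (2), TankA→J5 (2), P2→Out (6); capacity 2 + 2 + 6 = 10.
Cut capacity 18 exceeds the max flow 10, so it is not minimum.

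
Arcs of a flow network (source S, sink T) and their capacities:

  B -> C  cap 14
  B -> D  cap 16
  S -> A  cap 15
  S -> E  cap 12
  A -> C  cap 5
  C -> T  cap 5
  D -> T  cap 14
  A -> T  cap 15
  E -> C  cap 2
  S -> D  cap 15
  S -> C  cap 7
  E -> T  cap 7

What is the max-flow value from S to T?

Augment S→A→T: bottleneck 15, flow now 15.
Augment S→C→T: bottleneck 5, flow now 20.
Augment S→D→T: bottleneck 14, flow now 34.
Augment S→E→T: bottleneck 7, flow now 41.
No augmenting path remains; maximum flow = 41.
In the residual graph, reachable from S: {S, C, D, E}.
Min-cut edges: S→A (15), C→T (5), D→T (14), E→T (7); capacity 15 + 5 + 14 + 7 = 41.
This cut is saturated, so no flow can exceed 41.

41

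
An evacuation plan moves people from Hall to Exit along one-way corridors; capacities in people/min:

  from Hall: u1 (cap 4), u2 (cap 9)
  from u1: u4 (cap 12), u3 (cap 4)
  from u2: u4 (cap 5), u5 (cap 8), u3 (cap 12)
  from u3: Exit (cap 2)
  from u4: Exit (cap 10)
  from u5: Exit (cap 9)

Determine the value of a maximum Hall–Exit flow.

13

Augment Hall→u1→u3→Exit: bottleneck 2, flow now 2.
Augment Hall→u1→u4→Exit: bottleneck 2, flow now 4.
Augment Hall→u2→u4→Exit: bottleneck 5, flow now 9.
Augment Hall→u2→u5→Exit: bottleneck 4, flow now 13.
No augmenting path remains; maximum flow = 13.
In the residual graph, reachable from Hall: {Hall}.
Min-cut edges: Hall→u1 (4), Hall→u2 (9); capacity 4 + 9 = 13.
This cut is saturated, so no flow can exceed 13.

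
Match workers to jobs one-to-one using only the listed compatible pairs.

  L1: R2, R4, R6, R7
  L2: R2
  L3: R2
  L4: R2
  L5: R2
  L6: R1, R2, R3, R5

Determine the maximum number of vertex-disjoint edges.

Unit-capacity flow: source→left, listed edges, right→sink; max matching = max flow.
Augmenting path L1→R2 (+1); matched 1.
Augmenting path L6→R1 (+1); matched 2.
Augmenting path L2→R2→L1→R4 (+1); matched 3.
No augmenting path remains; maximum matching = 3.
König certificate: {L1, L6, R2} is a vertex cover of size 3 (every listed pair touches it), so no matching can be larger.

3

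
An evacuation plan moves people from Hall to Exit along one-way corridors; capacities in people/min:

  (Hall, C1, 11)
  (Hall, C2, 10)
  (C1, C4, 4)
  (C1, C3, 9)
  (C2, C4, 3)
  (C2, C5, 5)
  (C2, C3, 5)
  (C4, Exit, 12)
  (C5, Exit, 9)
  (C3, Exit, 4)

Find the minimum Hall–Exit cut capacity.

Augment Hall→C1→C4→Exit: bottleneck 4, flow now 4.
Augment Hall→C1→C3→Exit: bottleneck 4, flow now 8.
Augment Hall→C2→C4→Exit: bottleneck 3, flow now 11.
Augment Hall→C2→C5→Exit: bottleneck 5, flow now 16.
No augmenting path remains; maximum flow = 16.
By max-flow min-cut, the minimum cut capacity equals the max flow.
In the residual graph, reachable from Hall: {Hall, C1, C2, C3}.
Min-cut edges: C1→C4 (4), C2→C4 (3), C2→C5 (5), C3→Exit (4); capacity 4 + 3 + 5 + 4 = 16.

16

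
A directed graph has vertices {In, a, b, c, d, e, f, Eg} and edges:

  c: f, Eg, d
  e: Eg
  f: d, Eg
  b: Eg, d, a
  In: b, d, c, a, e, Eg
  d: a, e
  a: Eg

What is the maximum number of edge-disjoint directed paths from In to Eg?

5

Assign every edge capacity 1; by Menger, the answer equals the max flow.
Path In→Eg (+1); total 1.
Path In→a→Eg (+1); total 2.
Path In→b→Eg (+1); total 3.
Path In→c→Eg (+1); total 4.
Path In→e→Eg (+1); total 5.
No residual In→Eg path; max flow = 5.
Certifying cut of size 5: {In→Eg, In→b, In→c, a→Eg, e→Eg}.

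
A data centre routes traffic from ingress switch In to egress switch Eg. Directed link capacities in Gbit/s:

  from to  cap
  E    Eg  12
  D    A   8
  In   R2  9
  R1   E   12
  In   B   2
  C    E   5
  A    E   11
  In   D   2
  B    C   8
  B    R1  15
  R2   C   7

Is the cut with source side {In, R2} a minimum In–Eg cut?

No — its capacity is 11, but the minimum cut has capacity 9.

Given cut capacity: 2 + 2 + 7 = 11.
Augment In→D→A→E→Eg: bottleneck 2, flow now 2.
Augment In→B→C→E→Eg: bottleneck 2, flow now 4.
Augment In→R2→C→E→Eg: bottleneck 3, flow now 7.
Augment In→R2→C→B→R1→E→Eg: bottleneck 2, flow now 9. (uses reverse residual edge)
No augmenting path remains; maximum flow = 9.
In the residual graph, reachable from In: {In, R2, C}.
Min-cut edges: In→D (2), In→B (2), C→E (5); capacity 2 + 2 + 5 = 9.
Cut capacity 11 exceeds the max flow 9, so it is not minimum.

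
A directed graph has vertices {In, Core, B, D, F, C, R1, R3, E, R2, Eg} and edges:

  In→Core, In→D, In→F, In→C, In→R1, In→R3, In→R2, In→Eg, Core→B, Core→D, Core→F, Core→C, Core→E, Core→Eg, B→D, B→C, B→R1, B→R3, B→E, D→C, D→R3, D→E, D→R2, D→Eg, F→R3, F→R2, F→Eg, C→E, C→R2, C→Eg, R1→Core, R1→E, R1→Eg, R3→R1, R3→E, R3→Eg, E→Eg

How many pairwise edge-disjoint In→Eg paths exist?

Assign every edge capacity 1; by Menger, the answer equals the max flow.
Path In→Eg (+1); total 1.
Path In→Core→Eg (+1); total 2.
Path In→D→Eg (+1); total 3.
Path In→F→Eg (+1); total 4.
Path In→C→Eg (+1); total 5.
Path In→R1→Eg (+1); total 6.
Path In→R3→Eg (+1); total 7.
No residual In→Eg path; max flow = 7.
Certifying cut of size 7: {In→C, In→Core, In→D, In→Eg, In→F, In→R1, In→R3}.

7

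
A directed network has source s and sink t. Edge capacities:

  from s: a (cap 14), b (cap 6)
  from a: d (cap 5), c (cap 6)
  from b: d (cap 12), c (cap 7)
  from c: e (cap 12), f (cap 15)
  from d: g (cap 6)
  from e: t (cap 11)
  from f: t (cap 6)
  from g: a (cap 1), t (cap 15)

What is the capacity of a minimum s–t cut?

17

Augment s→a→c→e→t: bottleneck 6, flow now 6.
Augment s→a→d→g→t: bottleneck 5, flow now 11.
Augment s→b→c→e→t: bottleneck 5, flow now 16.
Augment s→b→c→f→t: bottleneck 1, flow now 17.
No augmenting path remains; maximum flow = 17.
By max-flow min-cut, the minimum cut capacity equals the max flow.
In the residual graph, reachable from s: {s, a}.
Min-cut edges: s→b (6), a→c (6), a→d (5); capacity 6 + 6 + 5 = 17.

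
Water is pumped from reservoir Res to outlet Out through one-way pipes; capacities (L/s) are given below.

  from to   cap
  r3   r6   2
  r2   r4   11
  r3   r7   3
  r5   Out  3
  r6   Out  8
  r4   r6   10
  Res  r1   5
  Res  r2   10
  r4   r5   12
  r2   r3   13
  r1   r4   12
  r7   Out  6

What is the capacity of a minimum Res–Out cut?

Augment Res→r1→r4→r5→Out: bottleneck 3, flow now 3.
Augment Res→r1→r4→r6→Out: bottleneck 2, flow now 5.
Augment Res→r2→r3→r6→Out: bottleneck 2, flow now 7.
Augment Res→r2→r3→r7→Out: bottleneck 3, flow now 10.
Augment Res→r2→r4→r6→Out: bottleneck 4, flow now 14.
No augmenting path remains; maximum flow = 14.
By max-flow min-cut, the minimum cut capacity equals the max flow.
In the residual graph, reachable from Res: {Res, r1, r2, r3, r4, r5, r6}.
Min-cut edges: r3→r7 (3), r5→Out (3), r6→Out (8); capacity 3 + 3 + 8 = 14.

14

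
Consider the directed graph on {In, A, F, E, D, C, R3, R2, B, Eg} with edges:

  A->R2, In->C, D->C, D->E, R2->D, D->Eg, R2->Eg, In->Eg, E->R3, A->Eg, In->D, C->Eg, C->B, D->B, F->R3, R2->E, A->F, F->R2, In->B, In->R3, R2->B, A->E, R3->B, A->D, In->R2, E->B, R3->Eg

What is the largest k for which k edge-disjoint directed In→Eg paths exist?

5

Assign every edge capacity 1; by Menger, the answer equals the max flow.
Path In→Eg (+1); total 1.
Path In→D→Eg (+1); total 2.
Path In→C→Eg (+1); total 3.
Path In→R3→Eg (+1); total 4.
Path In→R2→Eg (+1); total 5.
No residual In→Eg path; max flow = 5.
Certifying cut of size 5: {In→C, In→D, In→Eg, In→R2, In→R3}.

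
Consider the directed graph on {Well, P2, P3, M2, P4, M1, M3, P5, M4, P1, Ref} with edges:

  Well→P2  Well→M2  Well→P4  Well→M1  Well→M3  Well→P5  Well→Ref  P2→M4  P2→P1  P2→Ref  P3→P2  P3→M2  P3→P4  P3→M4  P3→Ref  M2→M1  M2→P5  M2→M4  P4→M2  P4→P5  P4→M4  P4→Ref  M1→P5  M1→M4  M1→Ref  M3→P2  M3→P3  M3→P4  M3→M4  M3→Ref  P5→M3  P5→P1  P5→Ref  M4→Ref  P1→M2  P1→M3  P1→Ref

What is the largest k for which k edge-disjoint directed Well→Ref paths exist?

7

Assign every edge capacity 1; by Menger, the answer equals the max flow.
Path Well→Ref (+1); total 1.
Path Well→P2→Ref (+1); total 2.
Path Well→P4→Ref (+1); total 3.
Path Well→M1→Ref (+1); total 4.
Path Well→M3→Ref (+1); total 5.
Path Well→P5→Ref (+1); total 6.
Path Well→M2→M4→Ref (+1); total 7.
No residual Well→Ref path; max flow = 7.
Certifying cut of size 7: {Well→M1, Well→M2, Well→M3, Well→P2, Well→P4, Well→P5, Well→Ref}.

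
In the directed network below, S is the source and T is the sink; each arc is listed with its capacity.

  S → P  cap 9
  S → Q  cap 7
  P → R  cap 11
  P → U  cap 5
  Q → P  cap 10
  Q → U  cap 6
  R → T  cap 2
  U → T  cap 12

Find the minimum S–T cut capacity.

13

Augment S→P→R→T: bottleneck 2, flow now 2.
Augment S→P→U→T: bottleneck 5, flow now 7.
Augment S→Q→U→T: bottleneck 6, flow now 13.
No augmenting path remains; maximum flow = 13.
By max-flow min-cut, the minimum cut capacity equals the max flow.
In the residual graph, reachable from S: {S, P, Q, R}.
Min-cut edges: P→U (5), Q→U (6), R→T (2); capacity 5 + 6 + 2 = 13.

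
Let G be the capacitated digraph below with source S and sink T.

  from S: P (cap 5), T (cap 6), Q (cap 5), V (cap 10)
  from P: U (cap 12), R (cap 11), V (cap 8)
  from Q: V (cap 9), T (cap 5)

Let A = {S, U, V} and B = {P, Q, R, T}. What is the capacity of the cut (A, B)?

16

Edges leaving {S, U, V}: S→P (5), S→Q (5), S→T (6).
Cut capacity = 5 + 5 + 6 = 16.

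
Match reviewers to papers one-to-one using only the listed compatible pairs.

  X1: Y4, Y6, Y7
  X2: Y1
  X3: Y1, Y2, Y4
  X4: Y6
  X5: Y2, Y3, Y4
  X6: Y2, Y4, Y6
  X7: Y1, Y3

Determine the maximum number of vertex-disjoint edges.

Unit-capacity flow: source→left, listed edges, right→sink; max matching = max flow.
Augmenting path X1→Y4 (+1); matched 1.
Augmenting path X2→Y1 (+1); matched 2.
Augmenting path X3→Y2 (+1); matched 3.
Augmenting path X4→Y6 (+1); matched 4.
Augmenting path X5→Y3 (+1); matched 5.
Augmenting path X6→Y4→X1→Y7 (+1); matched 6.
No augmenting path remains; maximum matching = 6.
König certificate: {X1, Y1, Y2, Y3, Y4, Y6} is a vertex cover of size 6 (every listed pair touches it), so no matching can be larger.

6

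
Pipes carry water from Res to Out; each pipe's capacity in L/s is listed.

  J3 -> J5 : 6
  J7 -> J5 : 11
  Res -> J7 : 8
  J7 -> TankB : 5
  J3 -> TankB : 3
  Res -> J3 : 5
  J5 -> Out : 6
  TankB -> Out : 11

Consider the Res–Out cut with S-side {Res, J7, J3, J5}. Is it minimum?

No — its capacity is 14, but the minimum cut has capacity 13.

Given cut capacity: 5 + 3 + 6 = 14.
Augment Res→J7→TankB→Out: bottleneck 5, flow now 5.
Augment Res→J7→J5→Out: bottleneck 3, flow now 8.
Augment Res→J3→TankB→Out: bottleneck 3, flow now 11.
Augment Res→J3→J5→Out: bottleneck 2, flow now 13.
No augmenting path remains; maximum flow = 13.
In the residual graph, reachable from Res: {Res}.
Min-cut edges: Res→J7 (8), Res→J3 (5); capacity 8 + 5 = 13.
Cut capacity 14 exceeds the max flow 13, so it is not minimum.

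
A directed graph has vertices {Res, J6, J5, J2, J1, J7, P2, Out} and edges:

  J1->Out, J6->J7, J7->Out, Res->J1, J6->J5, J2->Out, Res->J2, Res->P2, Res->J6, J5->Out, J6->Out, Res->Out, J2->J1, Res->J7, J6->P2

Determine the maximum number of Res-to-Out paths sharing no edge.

Assign every edge capacity 1; by Menger, the answer equals the max flow.
Path Res→Out (+1); total 1.
Path Res→J6→Out (+1); total 2.
Path Res→J2→Out (+1); total 3.
Path Res→J1→Out (+1); total 4.
Path Res→J7→Out (+1); total 5.
No residual Res→Out path; max flow = 5.
Certifying cut of size 5: {Res→J1, Res→J2, Res→J6, Res→J7, Res→Out}.

5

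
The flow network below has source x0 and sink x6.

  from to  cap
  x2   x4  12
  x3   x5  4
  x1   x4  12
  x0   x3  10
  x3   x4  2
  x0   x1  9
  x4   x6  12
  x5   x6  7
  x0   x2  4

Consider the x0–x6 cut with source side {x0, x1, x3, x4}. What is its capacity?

20

Edges leaving {x0, x1, x3, x4}: x0→x2 (4), x3→x5 (4), x4→x6 (12).
Cut capacity = 4 + 4 + 12 = 20.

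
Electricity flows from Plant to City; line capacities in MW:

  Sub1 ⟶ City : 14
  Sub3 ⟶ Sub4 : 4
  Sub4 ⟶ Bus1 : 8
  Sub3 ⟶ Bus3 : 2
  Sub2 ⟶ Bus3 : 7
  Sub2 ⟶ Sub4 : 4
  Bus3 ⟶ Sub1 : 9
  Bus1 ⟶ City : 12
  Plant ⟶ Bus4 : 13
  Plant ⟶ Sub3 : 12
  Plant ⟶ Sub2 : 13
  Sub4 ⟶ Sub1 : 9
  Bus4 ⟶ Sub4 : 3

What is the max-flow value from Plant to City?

20

Augment Plant→Sub3→Sub4→Bus1→City: bottleneck 4, flow now 4.
Augment Plant→Sub3→Bus3→Sub1→City: bottleneck 2, flow now 6.
Augment Plant→Sub2→Sub4→Bus1→City: bottleneck 4, flow now 10.
Augment Plant→Sub2→Bus3→Sub1→City: bottleneck 7, flow now 17.
Augment Plant→Bus4→Sub4→Sub1→City: bottleneck 3, flow now 20.
No augmenting path remains; maximum flow = 20.
In the residual graph, reachable from Plant: {Plant, Sub3, Sub2, Bus4}.
Min-cut edges: Sub3→Sub4 (4), Sub3→Bus3 (2), Sub2→Sub4 (4), Sub2→Bus3 (7), Bus4→Sub4 (3); capacity 4 + 2 + 4 + 7 + 3 = 20.
This cut is saturated, so no flow can exceed 20.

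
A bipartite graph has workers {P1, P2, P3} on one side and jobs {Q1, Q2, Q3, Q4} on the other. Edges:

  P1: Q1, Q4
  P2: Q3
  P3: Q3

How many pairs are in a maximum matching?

2

Unit-capacity flow: source→left, listed edges, right→sink; max matching = max flow.
Augmenting path P1→Q1 (+1); matched 1.
Augmenting path P2→Q3 (+1); matched 2.
No augmenting path remains; maximum matching = 2.
König certificate: {P1, Q3} is a vertex cover of size 2 (every listed pair touches it), so no matching can be larger.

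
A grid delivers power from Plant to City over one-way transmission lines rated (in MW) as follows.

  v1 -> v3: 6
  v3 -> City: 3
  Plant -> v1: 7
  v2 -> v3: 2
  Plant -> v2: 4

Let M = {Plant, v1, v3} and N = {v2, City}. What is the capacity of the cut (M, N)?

Edges leaving {Plant, v1, v3}: Plant→v2 (4), v3→City (3).
Cut capacity = 4 + 3 = 7.

7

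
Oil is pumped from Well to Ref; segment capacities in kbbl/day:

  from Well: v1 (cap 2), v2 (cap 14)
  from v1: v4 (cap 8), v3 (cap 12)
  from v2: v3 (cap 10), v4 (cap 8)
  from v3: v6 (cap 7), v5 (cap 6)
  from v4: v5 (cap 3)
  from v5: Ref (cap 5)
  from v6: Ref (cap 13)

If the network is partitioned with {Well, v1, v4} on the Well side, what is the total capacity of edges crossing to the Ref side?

Edges leaving {Well, v1, v4}: Well→v2 (14), v1→v3 (12), v4→v5 (3).
Cut capacity = 14 + 12 + 3 = 29.

29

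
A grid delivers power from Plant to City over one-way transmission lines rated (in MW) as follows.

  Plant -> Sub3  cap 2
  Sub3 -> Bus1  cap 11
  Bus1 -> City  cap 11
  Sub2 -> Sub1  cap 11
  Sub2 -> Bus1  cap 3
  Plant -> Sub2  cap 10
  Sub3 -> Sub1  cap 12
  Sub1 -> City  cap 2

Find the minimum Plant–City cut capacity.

7

Augment Plant→Sub2→Bus1→City: bottleneck 3, flow now 3.
Augment Plant→Sub2→Sub1→City: bottleneck 2, flow now 5.
Augment Plant→Sub3→Bus1→City: bottleneck 2, flow now 7.
No augmenting path remains; maximum flow = 7.
By max-flow min-cut, the minimum cut capacity equals the max flow.
In the residual graph, reachable from Plant: {Plant, Sub2, Sub1}.
Min-cut edges: Plant→Sub3 (2), Sub2→Bus1 (3), Sub1→City (2); capacity 2 + 3 + 2 = 7.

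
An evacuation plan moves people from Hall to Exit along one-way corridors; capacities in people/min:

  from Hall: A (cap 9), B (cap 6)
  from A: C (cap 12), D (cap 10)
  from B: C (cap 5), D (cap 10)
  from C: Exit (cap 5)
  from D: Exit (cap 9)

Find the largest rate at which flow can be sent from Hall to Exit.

14

Augment Hall→A→C→Exit: bottleneck 5, flow now 5.
Augment Hall→A→D→Exit: bottleneck 4, flow now 9.
Augment Hall→B→D→Exit: bottleneck 5, flow now 14.
No augmenting path remains; maximum flow = 14.
In the residual graph, reachable from Hall: {Hall, A, B, C, D}.
Min-cut edges: C→Exit (5), D→Exit (9); capacity 5 + 9 = 14.
This cut is saturated, so no flow can exceed 14.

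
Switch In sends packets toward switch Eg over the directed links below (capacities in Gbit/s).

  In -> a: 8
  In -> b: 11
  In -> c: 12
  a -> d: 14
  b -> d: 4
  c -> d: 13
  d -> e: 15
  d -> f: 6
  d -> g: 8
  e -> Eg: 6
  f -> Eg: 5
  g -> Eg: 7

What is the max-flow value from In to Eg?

Augment In→a→d→e→Eg: bottleneck 6, flow now 6.
Augment In→a→d→f→Eg: bottleneck 2, flow now 8.
Augment In→b→d→f→Eg: bottleneck 3, flow now 11.
Augment In→b→d→g→Eg: bottleneck 1, flow now 12.
Augment In→c→d→g→Eg: bottleneck 6, flow now 18.
No augmenting path remains; maximum flow = 18.
In the residual graph, reachable from In: {In, a, b, c, d, e, f, g}.
Min-cut edges: e→Eg (6), f→Eg (5), g→Eg (7); capacity 6 + 5 + 7 = 18.
This cut is saturated, so no flow can exceed 18.

18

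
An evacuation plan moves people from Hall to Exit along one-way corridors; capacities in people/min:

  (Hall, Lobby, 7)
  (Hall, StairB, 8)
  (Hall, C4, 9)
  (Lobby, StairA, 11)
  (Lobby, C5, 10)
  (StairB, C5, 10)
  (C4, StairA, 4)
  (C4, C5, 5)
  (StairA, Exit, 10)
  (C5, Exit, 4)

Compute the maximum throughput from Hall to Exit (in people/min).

Augment Hall→Lobby→StairA→Exit: bottleneck 7, flow now 7.
Augment Hall→StairB→C5→Exit: bottleneck 4, flow now 11.
Augment Hall→C4→StairA→Exit: bottleneck 3, flow now 14.
No augmenting path remains; maximum flow = 14.
In the residual graph, reachable from Hall: {Hall, Lobby, StairB, C4, StairA, C5}.
Min-cut edges: StairA→Exit (10), C5→Exit (4); capacity 10 + 4 = 14.
This cut is saturated, so no flow can exceed 14.

14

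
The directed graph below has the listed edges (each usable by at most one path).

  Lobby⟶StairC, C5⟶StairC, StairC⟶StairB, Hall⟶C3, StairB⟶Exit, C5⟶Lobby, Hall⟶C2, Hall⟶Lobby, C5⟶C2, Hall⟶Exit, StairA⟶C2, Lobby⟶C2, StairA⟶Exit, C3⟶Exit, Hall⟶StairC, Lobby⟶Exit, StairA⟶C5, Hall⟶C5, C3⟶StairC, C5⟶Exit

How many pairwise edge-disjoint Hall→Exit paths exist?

Assign every edge capacity 1; by Menger, the answer equals the max flow.
Path Hall→Exit (+1); total 1.
Path Hall→C5→Exit (+1); total 2.
Path Hall→C3→Exit (+1); total 3.
Path Hall→Lobby→Exit (+1); total 4.
Path Hall→StairC→StairB→Exit (+1); total 5.
No residual Hall→Exit path; max flow = 5.
Certifying cut of size 5: {Hall→C3, Hall→C5, Hall→Exit, Hall→Lobby, Hall→StairC}.

5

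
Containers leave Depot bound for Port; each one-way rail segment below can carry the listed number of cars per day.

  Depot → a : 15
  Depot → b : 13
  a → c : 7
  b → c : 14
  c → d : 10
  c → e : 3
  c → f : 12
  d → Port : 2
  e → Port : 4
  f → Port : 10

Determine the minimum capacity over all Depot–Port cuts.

15

Augment Depot→a→c→d→Port: bottleneck 2, flow now 2.
Augment Depot→a→c→e→Port: bottleneck 3, flow now 5.
Augment Depot→a→c→f→Port: bottleneck 2, flow now 7.
Augment Depot→b→c→f→Port: bottleneck 8, flow now 15.
No augmenting path remains; maximum flow = 15.
By max-flow min-cut, the minimum cut capacity equals the max flow.
In the residual graph, reachable from Depot: {Depot, a, b, c, d, f}.
Min-cut edges: c→e (3), d→Port (2), f→Port (10); capacity 3 + 2 + 10 = 15.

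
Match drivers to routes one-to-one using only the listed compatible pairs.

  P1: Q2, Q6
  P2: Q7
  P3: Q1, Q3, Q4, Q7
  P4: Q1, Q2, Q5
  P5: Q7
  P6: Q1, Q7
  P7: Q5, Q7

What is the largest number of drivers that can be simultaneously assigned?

Unit-capacity flow: source→left, listed edges, right→sink; max matching = max flow.
Augmenting path P1→Q2 (+1); matched 1.
Augmenting path P2→Q7 (+1); matched 2.
Augmenting path P3→Q1 (+1); matched 3.
Augmenting path P4→Q5 (+1); matched 4.
Augmenting path P6→Q1→P3→Q3 (+1); matched 5.
Augmenting path P7→Q5→P4→Q2→P1→Q6 (+1); matched 6.
No augmenting path remains; maximum matching = 6.
König certificate: {P1, P3, P4, P6, P7, Q7} is a vertex cover of size 6 (every listed pair touches it), so no matching can be larger.

6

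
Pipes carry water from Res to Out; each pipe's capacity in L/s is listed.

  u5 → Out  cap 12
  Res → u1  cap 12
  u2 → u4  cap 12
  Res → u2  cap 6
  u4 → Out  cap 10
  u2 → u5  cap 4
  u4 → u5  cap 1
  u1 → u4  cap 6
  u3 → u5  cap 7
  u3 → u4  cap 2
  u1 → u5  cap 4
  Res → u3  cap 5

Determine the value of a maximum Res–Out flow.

Augment Res→u1→u4→Out: bottleneck 6, flow now 6.
Augment Res→u1→u5→Out: bottleneck 4, flow now 10.
Augment Res→u2→u4→Out: bottleneck 4, flow now 14.
Augment Res→u2→u5→Out: bottleneck 2, flow now 16.
Augment Res→u3→u5→Out: bottleneck 5, flow now 21.
No augmenting path remains; maximum flow = 21.
In the residual graph, reachable from Res: {Res, u1}.
Min-cut edges: Res→u2 (6), Res→u3 (5), u1→u4 (6), u1→u5 (4); capacity 6 + 5 + 6 + 4 = 21.
This cut is saturated, so no flow can exceed 21.

21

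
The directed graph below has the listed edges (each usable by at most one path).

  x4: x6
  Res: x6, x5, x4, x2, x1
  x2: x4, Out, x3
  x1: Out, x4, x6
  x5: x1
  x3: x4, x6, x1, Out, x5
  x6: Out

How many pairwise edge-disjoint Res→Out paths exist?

Assign every edge capacity 1; by Menger, the answer equals the max flow.
Path Res→x1→Out (+1); total 1.
Path Res→x2→Out (+1); total 2.
Path Res→x6→Out (+1); total 3.
No residual Res→Out path; max flow = 3.
Certifying cut of size 3: {Res→x2, x1→Out, x6→Out}.

3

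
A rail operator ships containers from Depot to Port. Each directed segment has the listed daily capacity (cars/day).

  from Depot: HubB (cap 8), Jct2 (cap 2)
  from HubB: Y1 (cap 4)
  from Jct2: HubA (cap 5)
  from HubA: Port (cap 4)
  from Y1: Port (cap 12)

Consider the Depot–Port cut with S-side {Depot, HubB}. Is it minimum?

Yes — it is a minimum cut (capacity 6).

Given cut capacity: 2 + 4 = 6.
Augment Depot→HubB→Y1→Port: bottleneck 4, flow now 4.
Augment Depot→Jct2→HubA→Port: bottleneck 2, flow now 6.
No augmenting path remains; maximum flow = 6.
Cut capacity 6 equals the max flow, so it is a minimum cut.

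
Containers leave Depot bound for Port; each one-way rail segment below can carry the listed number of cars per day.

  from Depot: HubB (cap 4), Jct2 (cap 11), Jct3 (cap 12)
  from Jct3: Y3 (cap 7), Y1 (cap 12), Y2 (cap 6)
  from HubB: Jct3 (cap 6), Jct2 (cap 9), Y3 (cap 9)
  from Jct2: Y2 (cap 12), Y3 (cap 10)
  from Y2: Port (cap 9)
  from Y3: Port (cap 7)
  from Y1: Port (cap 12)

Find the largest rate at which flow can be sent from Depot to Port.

Augment Depot→Jct3→Y2→Port: bottleneck 6, flow now 6.
Augment Depot→Jct3→Y3→Port: bottleneck 6, flow now 12.
Augment Depot→HubB→Y3→Port: bottleneck 1, flow now 13.
Augment Depot→Jct2→Y2→Port: bottleneck 3, flow now 16.
Augment Depot→HubB→Jct3→Y1→Port: bottleneck 3, flow now 19.
Augment Depot→Jct2→Y2→Jct3→Y1→Port: bottleneck 6, flow now 25. (uses reverse residual edge)
Augment Depot→Jct2→Y3→Jct3→Y1→Port: bottleneck 2, flow now 27. (uses reverse residual edge)
No augmenting path remains; maximum flow = 27.
In the residual graph, reachable from Depot: {Depot}.
Min-cut edges: Depot→Jct3 (12), Depot→HubB (4), Depot→Jct2 (11); capacity 12 + 4 + 11 = 27.
This cut is saturated, so no flow can exceed 27.

27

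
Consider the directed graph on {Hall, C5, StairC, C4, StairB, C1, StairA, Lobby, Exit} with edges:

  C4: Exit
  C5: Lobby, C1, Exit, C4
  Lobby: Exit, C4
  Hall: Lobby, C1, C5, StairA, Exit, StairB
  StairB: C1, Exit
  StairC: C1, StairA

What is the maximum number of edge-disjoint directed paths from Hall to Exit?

Assign every edge capacity 1; by Menger, the answer equals the max flow.
Path Hall→Exit (+1); total 1.
Path Hall→C5→Exit (+1); total 2.
Path Hall→StairB→Exit (+1); total 3.
Path Hall→Lobby→Exit (+1); total 4.
No residual Hall→Exit path; max flow = 4.
Certifying cut of size 4: {Hall→C5, Hall→Exit, Hall→Lobby, Hall→StairB}.

4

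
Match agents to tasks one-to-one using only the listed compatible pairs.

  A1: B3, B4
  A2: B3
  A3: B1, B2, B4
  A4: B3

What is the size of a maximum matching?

Unit-capacity flow: source→left, listed edges, right→sink; max matching = max flow.
Augmenting path A1→B3 (+1); matched 1.
Augmenting path A3→B1 (+1); matched 2.
Augmenting path A2→B3→A1→B4 (+1); matched 3.
No augmenting path remains; maximum matching = 3.
König certificate: {A1, A3, B3} is a vertex cover of size 3 (every listed pair touches it), so no matching can be larger.

3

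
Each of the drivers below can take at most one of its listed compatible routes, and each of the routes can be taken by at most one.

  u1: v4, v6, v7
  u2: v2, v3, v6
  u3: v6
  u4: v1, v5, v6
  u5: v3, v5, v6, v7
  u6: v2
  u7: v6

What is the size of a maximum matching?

Unit-capacity flow: source→left, listed edges, right→sink; max matching = max flow.
Augmenting path u1→v4 (+1); matched 1.
Augmenting path u2→v2 (+1); matched 2.
Augmenting path u3→v6 (+1); matched 3.
Augmenting path u4→v1 (+1); matched 4.
Augmenting path u5→v3 (+1); matched 5.
Augmenting path u6→v2→u2→v3→u5→v5 (+1); matched 6.
No augmenting path remains; maximum matching = 6.
König certificate: {u1, u2, u4, u5, u6, v6} is a vertex cover of size 6 (every listed pair touches it), so no matching can be larger.

6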